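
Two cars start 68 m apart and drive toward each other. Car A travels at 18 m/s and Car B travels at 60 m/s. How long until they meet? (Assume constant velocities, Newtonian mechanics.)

Combined speed: v_combined = 18 + 60 = 78 m/s
Time to meet: t = d/v_combined = 68/78 = 0.87 s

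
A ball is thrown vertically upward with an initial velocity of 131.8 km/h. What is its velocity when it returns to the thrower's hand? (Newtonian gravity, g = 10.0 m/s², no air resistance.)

By conservation of energy (no air resistance), the ball returns to the throw height with the same speed as launch, but directed downward.
|v_ground| = v₀ = 131.8 km/h
v_ground = 131.8 km/h (downward)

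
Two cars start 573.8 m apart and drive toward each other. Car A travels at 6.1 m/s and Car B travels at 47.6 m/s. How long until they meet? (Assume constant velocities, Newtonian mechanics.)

Combined speed: v_combined = 6.1 + 47.6 = 53.7 m/s
Time to meet: t = d/v_combined = 573.8/53.7 = 10.69 s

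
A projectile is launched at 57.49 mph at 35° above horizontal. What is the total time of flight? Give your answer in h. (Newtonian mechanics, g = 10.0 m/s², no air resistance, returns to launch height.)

v₀ = 57.49 mph × 0.44704 = 25.7003 m/s
T = 2 × v₀ × sin(θ) / g = 2 × 25.7003 × sin(35°) / 10.0 = 2 × 25.7003 × 0.573576 / 10.0 = 2.94822 s
T = 2.94822 s / 3600.0 = 0.000819 h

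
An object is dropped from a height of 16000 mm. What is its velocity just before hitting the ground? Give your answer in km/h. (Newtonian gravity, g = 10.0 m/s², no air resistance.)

h = 16000 mm × 0.001 = 16.0 m
v = √(2gh) = √(2 × 10.0 × 16.0) = 17.8885 m/s
v = 17.8885 m/s / 0.2777777777777778 = 64.4 km/h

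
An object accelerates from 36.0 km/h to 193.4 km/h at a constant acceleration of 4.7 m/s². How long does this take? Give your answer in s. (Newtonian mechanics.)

v₀ = 36.0 km/h × 0.2777777777777778 = 10.0 m/s
v = 193.4 km/h × 0.2777777777777778 = 53.7222 m/s
t = (v - v₀) / a = (53.7222 - 10.0) / 4.7 = 9.303 s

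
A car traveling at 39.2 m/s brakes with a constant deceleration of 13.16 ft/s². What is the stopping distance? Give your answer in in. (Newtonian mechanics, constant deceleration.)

a = 13.16 ft/s² × 0.3048 = 4.01117 m/s²
d = v₀² / (2a) = 39.2² / (2 × 4.01117) = 1536.64 / 8.02234 = 191.545 m
d = 191.545 m / 0.0254 = 7541 in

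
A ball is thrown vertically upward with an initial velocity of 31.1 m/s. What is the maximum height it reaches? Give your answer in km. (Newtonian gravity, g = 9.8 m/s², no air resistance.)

h_max = v₀² / (2g) = 31.1² / (2 × 9.8) = 967.21 / 19.6 = 49.3474 m
h_max = 49.3474 m / 1000.0 = 0.04935 km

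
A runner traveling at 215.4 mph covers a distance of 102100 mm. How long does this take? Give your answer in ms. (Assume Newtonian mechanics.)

d = 102100 mm × 0.001 = 102.1 m
v = 215.4 mph × 0.44704 = 96.2924 m/s
t = d / v = 102.1 / 96.2924 = 1.06031 s
t = 1.06031 s / 0.001 = 1060 ms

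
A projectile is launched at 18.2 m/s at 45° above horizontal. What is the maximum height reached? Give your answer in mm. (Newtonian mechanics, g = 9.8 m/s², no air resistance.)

H = v₀² × sin²(θ) / (2g) = 18.2² × sin(45°)² / (2 × 9.8) = 331.24 × 0.5 / 19.6 = 8.45 m
H = 8.45 m / 0.001 = 8450 mm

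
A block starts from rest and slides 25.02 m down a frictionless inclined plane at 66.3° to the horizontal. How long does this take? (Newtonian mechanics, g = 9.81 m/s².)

a = g sin(θ) = 9.81 × sin(66.3°) = 8.9827 m/s²
t = √(2d/a) = √(2 × 25.02 / 8.9827) = 2.36 s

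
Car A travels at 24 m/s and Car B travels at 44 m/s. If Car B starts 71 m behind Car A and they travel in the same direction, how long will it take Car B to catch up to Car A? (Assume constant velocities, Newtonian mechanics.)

Relative speed: v_rel = 44 - 24 = 20 m/s
Time to catch: t = d₀/v_rel = 71/20 = 3.55 s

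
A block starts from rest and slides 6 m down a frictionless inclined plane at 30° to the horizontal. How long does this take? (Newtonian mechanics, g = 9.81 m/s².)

a = g sin(θ) = 9.81 × sin(30°) = 4.905 m/s²
t = √(2d/a) = √(2 × 6 / 4.905) = 1.56 s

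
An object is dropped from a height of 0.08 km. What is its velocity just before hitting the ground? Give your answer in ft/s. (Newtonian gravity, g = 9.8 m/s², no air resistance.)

h = 0.08 km × 1000.0 = 80.0 m
v = √(2gh) = √(2 × 9.8 × 80.0) = 39.598 m/s
v = 39.598 m/s / 0.3048 = 129.9 ft/s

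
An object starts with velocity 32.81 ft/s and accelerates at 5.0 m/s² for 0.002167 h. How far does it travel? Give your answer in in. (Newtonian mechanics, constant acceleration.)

v₀ = 32.81 ft/s × 0.3048 = 10.0005 m/s
t = 0.002167 h × 3600.0 = 7.8012 s
d = v₀ × t + ½ × a × t² = 10.0005 × 7.8012 + 0.5 × 5.0 × 7.8012² = 230.163 m
d = 230.163 m / 0.0254 = 9062 in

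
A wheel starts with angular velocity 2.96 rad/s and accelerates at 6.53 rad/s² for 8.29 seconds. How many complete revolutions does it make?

θ = ω₀t + ½αt² = 2.96×8.29 + ½×6.53×8.29² = 248.9225865 rad
Total revolutions = θ/(2π) = 248.9225865/(2π) = 39.62
Complete revolutions = ⌊39.62⌋ = 39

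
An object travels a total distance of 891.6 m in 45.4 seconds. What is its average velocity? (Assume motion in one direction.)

v_avg = Δd / Δt = 891.6 / 45.4 = 19.64 m/s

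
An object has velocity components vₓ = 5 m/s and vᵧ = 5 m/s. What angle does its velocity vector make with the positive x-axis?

θ = arctan(vᵧ/vₓ) = arctan(5/5) = 45.0°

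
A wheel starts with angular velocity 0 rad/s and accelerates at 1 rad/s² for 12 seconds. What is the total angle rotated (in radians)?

θ = ω₀t + ½αt² = 0×12 + ½×1×12² = 72.0 rad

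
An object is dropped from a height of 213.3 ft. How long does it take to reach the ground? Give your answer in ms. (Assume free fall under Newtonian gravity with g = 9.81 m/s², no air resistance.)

h = 213.3 ft × 0.3048 = 65.0138 m
t = √(2h/g) = √(2 × 65.0138 / 9.81) = 3.64069 s
t = 3.64069 s / 0.001 = 3641 ms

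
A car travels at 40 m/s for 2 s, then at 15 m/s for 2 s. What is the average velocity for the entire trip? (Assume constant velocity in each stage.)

d₁ = v₁t₁ = 40 × 2 = 80 m
d₂ = v₂t₂ = 15 × 2 = 30 m
d_total = 110 m, t_total = 4 s
v_avg = d_total/t_total = 110/4 = 27.5 m/s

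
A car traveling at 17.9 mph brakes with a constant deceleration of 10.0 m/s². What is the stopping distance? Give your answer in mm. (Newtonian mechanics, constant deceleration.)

v₀ = 17.9 mph × 0.44704 = 8.00202 m/s
d = v₀² / (2a) = 8.00202² / (2 × 10.0) = 64.0323 / 20.0 = 3.20162 m
d = 3.20162 m / 0.001 = 3202 mm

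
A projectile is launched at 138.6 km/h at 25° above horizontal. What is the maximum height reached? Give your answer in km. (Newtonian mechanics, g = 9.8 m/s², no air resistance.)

v₀ = 138.6 km/h × 0.2777777777777778 = 38.5 m/s
H = v₀² × sin²(θ) / (2g) = 38.5² × sin(25°)² / (2 × 9.8) = 1482.25 × 0.178606 / 19.6 = 13.5071 m
H = 13.5071 m / 1000.0 = 0.01351 km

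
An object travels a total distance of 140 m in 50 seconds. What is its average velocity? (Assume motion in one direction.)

v_avg = Δd / Δt = 140 / 50 = 2.8 m/s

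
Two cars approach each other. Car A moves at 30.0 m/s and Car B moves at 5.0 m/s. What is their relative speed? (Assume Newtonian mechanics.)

v_rel = v_A + v_B = 30.0 + 5.0 = 35.0 m/s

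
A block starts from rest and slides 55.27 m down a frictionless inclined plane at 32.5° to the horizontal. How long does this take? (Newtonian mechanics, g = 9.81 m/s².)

a = g sin(θ) = 9.81 × sin(32.5°) = 5.2709 m/s²
t = √(2d/a) = √(2 × 55.27 / 5.2709) = 4.58 s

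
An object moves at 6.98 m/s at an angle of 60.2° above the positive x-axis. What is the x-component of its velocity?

vₓ = v cos(θ) = 6.98 × cos(60.2°) = 3.47 m/s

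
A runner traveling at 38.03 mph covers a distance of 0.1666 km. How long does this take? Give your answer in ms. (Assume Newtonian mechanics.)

d = 0.1666 km × 1000.0 = 166.6 m
v = 38.03 mph × 0.44704 = 17.0009 m/s
t = d / v = 166.6 / 17.0009 = 9.79948 s
t = 9.79948 s / 0.001 = 9799 ms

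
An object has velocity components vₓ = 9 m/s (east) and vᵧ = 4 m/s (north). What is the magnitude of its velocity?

|v| = √(vₓ² + vᵧ²) = √(9² + 4²) = √(97) = 9.85 m/s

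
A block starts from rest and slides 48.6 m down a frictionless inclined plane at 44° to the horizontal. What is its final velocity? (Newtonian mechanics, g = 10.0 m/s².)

a = g sin(θ) = 10.0 × sin(44°) = 6.9466 m/s²
v = √(2ad) = √(2 × 6.9466 × 48.6) = 25.98 m/s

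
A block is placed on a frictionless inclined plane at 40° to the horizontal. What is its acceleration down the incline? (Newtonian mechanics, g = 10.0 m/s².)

a = g sin(θ) = 10.0 × sin(40°) = 10.0 × 0.6428 = 6.43 m/s²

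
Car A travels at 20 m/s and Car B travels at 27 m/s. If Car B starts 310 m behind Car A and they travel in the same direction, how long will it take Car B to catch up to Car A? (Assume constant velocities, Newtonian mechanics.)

Relative speed: v_rel = 27 - 20 = 7 m/s
Time to catch: t = d₀/v_rel = 310/7 = 44.29 s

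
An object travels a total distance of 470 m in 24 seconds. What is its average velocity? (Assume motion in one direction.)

v_avg = Δd / Δt = 470 / 24 = 19.58 m/s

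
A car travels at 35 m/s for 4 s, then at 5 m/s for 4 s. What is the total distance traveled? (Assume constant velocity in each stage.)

d₁ = v₁t₁ = 35 × 4 = 140 m
d₂ = v₂t₂ = 5 × 4 = 20 m
d_total = 140 + 20 = 160 m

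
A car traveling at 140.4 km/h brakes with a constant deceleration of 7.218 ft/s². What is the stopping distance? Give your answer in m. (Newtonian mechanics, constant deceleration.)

v₀ = 140.4 km/h × 0.2777777777777778 = 39.0 m/s
a = 7.218 ft/s² × 0.3048 = 2.20005 m/s²
d = v₀² / (2a) = 39.0² / (2 × 2.20005) = 1521.0 / 4.4001 = 345.7 m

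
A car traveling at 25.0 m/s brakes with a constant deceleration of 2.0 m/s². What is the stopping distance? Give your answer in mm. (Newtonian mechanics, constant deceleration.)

d = v₀² / (2a) = 25.0² / (2 × 2.0) = 625.0 / 4.0 = 156.25 m
d = 156.25 m / 0.001 = 156200 mm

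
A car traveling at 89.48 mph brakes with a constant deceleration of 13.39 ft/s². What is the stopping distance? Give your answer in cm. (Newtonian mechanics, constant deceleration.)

v₀ = 89.48 mph × 0.44704 = 40.0011 m/s
a = 13.39 ft/s² × 0.3048 = 4.08127 m/s²
d = v₀² / (2a) = 40.0011² / (2 × 4.08127) = 1600.09 / 8.16254 = 196.028 m
d = 196.028 m / 0.01 = 19600 cm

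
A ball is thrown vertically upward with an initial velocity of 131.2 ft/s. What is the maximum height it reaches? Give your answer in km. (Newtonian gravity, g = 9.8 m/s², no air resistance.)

v₀ = 131.2 ft/s × 0.3048 = 39.9898 m/s
h_max = v₀² / (2g) = 39.9898² / (2 × 9.8) = 1599.18 / 19.6 = 81.5908 m
h_max = 81.5908 m / 1000.0 = 0.08159 km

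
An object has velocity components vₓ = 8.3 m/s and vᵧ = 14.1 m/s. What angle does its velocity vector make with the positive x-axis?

θ = arctan(vᵧ/vₓ) = arctan(14.1/8.3) = 59.52°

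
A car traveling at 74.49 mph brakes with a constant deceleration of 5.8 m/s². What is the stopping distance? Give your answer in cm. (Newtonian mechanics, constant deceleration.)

v₀ = 74.49 mph × 0.44704 = 33.3 m/s
d = v₀² / (2a) = 33.3² / (2 × 5.8) = 1108.89 / 11.6 = 95.594 m
d = 95.594 m / 0.01 = 9559 cm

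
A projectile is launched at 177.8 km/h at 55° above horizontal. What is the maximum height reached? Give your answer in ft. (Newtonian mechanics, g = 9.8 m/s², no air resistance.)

v₀ = 177.8 km/h × 0.2777777777777778 = 49.3889 m/s
H = v₀² × sin²(θ) / (2g) = 49.3889² × sin(55°)² / (2 × 9.8) = 2439.26 × 0.67101 / 19.6 = 83.5086 m
H = 83.5086 m / 0.3048 = 274.0 ft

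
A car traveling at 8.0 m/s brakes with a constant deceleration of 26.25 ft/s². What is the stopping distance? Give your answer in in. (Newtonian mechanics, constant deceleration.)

a = 26.25 ft/s² × 0.3048 = 8.001 m/s²
d = v₀² / (2a) = 8.0² / (2 × 8.001) = 64.0 / 16.002 = 3.9995 m
d = 3.9995 m / 0.0254 = 157.5 in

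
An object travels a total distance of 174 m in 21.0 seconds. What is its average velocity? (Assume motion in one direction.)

v_avg = Δd / Δt = 174 / 21.0 = 8.29 m/s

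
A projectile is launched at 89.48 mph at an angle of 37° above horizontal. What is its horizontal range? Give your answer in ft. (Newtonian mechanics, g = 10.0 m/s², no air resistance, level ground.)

v₀ = 89.48 mph × 0.44704 = 40.0011 m/s
R = v₀² × sin(2θ) / g = 40.0011² × sin(2 × 37°) / 10.0 = 1600.09 × 0.961262 / 10.0 = 153.811 m
R = 153.811 m / 0.3048 = 504.6 ft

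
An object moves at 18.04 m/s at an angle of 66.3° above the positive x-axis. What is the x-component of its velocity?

vₓ = v cos(θ) = 18.04 × cos(66.3°) = 7.25 m/s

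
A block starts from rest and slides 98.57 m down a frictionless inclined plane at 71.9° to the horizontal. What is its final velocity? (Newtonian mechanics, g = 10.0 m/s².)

a = g sin(θ) = 10.0 × sin(71.9°) = 9.5052 m/s²
v = √(2ad) = √(2 × 9.5052 × 98.57) = 43.29 m/s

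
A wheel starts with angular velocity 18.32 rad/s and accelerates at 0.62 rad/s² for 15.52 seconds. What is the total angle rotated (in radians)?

θ = ω₀t + ½αt² = 18.32×15.52 + ½×0.62×15.52² = 359.0 rad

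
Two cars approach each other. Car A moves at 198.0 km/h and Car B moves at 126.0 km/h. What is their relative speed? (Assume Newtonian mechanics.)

v_rel = v_A + v_B = 198.0 + 126.0 = 324.0 km/h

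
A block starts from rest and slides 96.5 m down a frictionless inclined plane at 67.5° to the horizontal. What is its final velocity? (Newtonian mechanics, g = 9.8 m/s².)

a = g sin(θ) = 9.8 × sin(67.5°) = 9.054 m/s²
v = √(2ad) = √(2 × 9.054 × 96.5) = 41.8 m/s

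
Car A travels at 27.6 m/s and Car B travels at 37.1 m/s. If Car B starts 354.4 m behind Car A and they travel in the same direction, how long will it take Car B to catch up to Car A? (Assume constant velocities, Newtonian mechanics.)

Relative speed: v_rel = 37.1 - 27.6 = 9.5 m/s
Time to catch: t = d₀/v_rel = 354.4/9.5 = 37.31 s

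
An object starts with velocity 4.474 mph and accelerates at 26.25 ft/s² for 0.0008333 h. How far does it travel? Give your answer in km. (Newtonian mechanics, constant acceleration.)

v₀ = 4.474 mph × 0.44704 = 2.00006 m/s
a = 26.25 ft/s² × 0.3048 = 8.001 m/s²
t = 0.0008333 h × 3600.0 = 2.99988 s
d = v₀ × t + ½ × a × t² = 2.00006 × 2.99988 + 0.5 × 8.001 × 2.99988² = 42.0016 m
d = 42.0016 m / 1000.0 = 0.042 km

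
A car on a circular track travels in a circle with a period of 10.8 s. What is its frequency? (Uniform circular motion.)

f = 1/T = 1/10.8 = 0.0926 Hz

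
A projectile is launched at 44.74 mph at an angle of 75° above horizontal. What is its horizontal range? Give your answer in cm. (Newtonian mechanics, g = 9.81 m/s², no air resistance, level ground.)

v₀ = 44.74 mph × 0.44704 = 20.0006 m/s
R = v₀² × sin(2θ) / g = 20.0006² × sin(2 × 75°) / 9.81 = 400.024 × 0.5 / 9.81 = 20.3886 m
R = 20.3886 m / 0.01 = 2039 cm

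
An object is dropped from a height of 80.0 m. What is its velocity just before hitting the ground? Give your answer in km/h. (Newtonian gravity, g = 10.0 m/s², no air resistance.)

v = √(2gh) = √(2 × 10.0 × 80.0) = 40.0 m/s
v = 40.0 m/s / 0.2777777777777778 = 144.0 km/h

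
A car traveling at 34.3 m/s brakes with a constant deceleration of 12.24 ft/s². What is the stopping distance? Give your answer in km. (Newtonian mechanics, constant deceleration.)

a = 12.24 ft/s² × 0.3048 = 3.73075 m/s²
d = v₀² / (2a) = 34.3² / (2 × 3.73075) = 1176.49 / 7.4615 = 157.675 m
d = 157.675 m / 1000.0 = 0.1577 km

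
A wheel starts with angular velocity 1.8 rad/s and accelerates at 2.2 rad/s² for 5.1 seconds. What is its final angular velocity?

ω = ω₀ + αt = 1.8 + 2.2 × 5.1 = 13.02 rad/s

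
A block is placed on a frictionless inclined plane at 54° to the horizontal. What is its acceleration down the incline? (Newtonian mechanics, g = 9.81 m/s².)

a = g sin(θ) = 9.81 × sin(54°) = 9.81 × 0.809 = 7.94 m/s²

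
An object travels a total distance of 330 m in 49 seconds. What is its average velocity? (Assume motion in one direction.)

v_avg = Δd / Δt = 330 / 49 = 6.73 m/s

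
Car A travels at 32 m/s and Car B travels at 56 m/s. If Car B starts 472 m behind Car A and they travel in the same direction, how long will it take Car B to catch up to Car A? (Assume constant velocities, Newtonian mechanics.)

Relative speed: v_rel = 56 - 32 = 24 m/s
Time to catch: t = d₀/v_rel = 472/24 = 19.67 s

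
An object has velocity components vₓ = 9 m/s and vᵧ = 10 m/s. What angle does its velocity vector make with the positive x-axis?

θ = arctan(vᵧ/vₓ) = arctan(10/9) = 48.01°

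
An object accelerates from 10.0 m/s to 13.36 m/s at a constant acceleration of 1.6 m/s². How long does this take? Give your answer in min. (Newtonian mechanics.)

t = (v - v₀) / a = (13.36 - 10.0) / 1.6 = 2.1 s
t = 2.1 s / 60.0 = 0.035 min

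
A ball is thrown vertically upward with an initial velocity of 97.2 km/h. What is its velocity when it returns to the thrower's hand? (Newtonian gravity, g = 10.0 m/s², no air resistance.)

By conservation of energy (no air resistance), the ball returns to the throw height with the same speed as launch, but directed downward.
|v_ground| = v₀ = 97.2 km/h
v_ground = 97.2 km/h (downward)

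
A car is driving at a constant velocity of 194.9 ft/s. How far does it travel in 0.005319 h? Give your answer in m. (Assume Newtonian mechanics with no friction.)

v = 194.9 ft/s × 0.3048 = 59.4055 m/s
t = 0.005319 h × 3600.0 = 19.1484 s
d = v × t = 59.4055 × 19.1484 = 1138 m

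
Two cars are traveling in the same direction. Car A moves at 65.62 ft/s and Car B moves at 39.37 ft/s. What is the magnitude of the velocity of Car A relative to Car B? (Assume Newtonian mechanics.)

v_rel = |v_A - v_B| = |65.62 - 39.37| = 26.25 ft/s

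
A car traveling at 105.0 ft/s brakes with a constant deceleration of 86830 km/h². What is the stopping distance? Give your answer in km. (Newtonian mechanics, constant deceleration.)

v₀ = 105.0 ft/s × 0.3048 = 32.004 m/s
a = 86830 km/h² × 7.716049382716049e-05 = 6.69985 m/s²
d = v₀² / (2a) = 32.004² / (2 × 6.69985) = 1024.26 / 13.3997 = 76.439 m
d = 76.439 m / 1000.0 = 0.07644 km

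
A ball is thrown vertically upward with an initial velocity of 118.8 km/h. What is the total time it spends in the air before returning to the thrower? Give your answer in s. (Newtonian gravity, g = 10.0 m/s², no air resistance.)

v₀ = 118.8 km/h × 0.2777777777777778 = 33.0 m/s
t_total = 2 × v₀ / g = 2 × 33.0 / 10.0 = 6.6 s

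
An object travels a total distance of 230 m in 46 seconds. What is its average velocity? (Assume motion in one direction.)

v_avg = Δd / Δt = 230 / 46 = 5.0 m/s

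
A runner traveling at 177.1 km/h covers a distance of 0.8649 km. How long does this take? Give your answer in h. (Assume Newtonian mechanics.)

d = 0.8649 km × 1000.0 = 864.9 m
v = 177.1 km/h × 0.2777777777777778 = 49.1944 m/s
t = d / v = 864.9 / 49.1944 = 17.5813 s
t = 17.5813 s / 3600.0 = 0.004884 h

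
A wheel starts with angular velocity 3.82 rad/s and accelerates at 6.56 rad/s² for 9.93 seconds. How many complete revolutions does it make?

θ = ω₀t + ½αt² = 3.82×9.93 + ½×6.56×9.93² = 361.356672 rad
Total revolutions = θ/(2π) = 361.356672/(2π) = 57.51
Complete revolutions = ⌊57.51⌋ = 57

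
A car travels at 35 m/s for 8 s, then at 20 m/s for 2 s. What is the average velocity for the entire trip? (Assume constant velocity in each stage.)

d₁ = v₁t₁ = 35 × 8 = 280 m
d₂ = v₂t₂ = 20 × 2 = 40 m
d_total = 320 m, t_total = 10 s
v_avg = d_total/t_total = 320/10 = 32.0 m/s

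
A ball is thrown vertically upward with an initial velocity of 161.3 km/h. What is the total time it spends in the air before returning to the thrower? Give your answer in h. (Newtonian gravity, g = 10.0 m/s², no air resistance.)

v₀ = 161.3 km/h × 0.2777777777777778 = 44.8056 m/s
t_total = 2 × v₀ / g = 2 × 44.8056 / 10.0 = 8.96112 s
t_total = 8.96112 s / 3600.0 = 0.002489 h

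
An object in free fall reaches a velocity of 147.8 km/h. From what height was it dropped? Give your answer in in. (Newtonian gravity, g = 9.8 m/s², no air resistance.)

v = 147.8 km/h × 0.2777777777777778 = 41.0556 m/s
h = v² / (2g) = 41.0556² / (2 × 9.8) = 85.9981 m
h = 85.9981 m / 0.0254 = 3386 in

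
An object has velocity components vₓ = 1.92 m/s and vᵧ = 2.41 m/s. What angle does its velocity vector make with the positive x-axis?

θ = arctan(vᵧ/vₓ) = arctan(2.41/1.92) = 51.46°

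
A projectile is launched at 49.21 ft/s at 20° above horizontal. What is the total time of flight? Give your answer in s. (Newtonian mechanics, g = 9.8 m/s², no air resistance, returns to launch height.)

v₀ = 49.21 ft/s × 0.3048 = 14.9992 m/s
T = 2 × v₀ × sin(θ) / g = 2 × 14.9992 × sin(20°) / 9.8 = 2 × 14.9992 × 0.34202 / 9.8 = 1.047 s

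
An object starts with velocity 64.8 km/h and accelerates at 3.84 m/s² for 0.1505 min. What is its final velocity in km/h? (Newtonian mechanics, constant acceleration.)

v₀ = 64.8 km/h × 0.2777777777777778 = 18.0 m/s
t = 0.1505 min × 60.0 = 9.03 s
v = v₀ + a × t = 18.0 + 3.84 × 9.03 = 52.6752 m/s
v = 52.6752 m/s / 0.2777777777777778 = 189.6 km/h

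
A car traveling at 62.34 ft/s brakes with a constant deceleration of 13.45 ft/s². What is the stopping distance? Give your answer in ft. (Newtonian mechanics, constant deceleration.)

v₀ = 62.34 ft/s × 0.3048 = 19.0012 m/s
a = 13.45 ft/s² × 0.3048 = 4.09956 m/s²
d = v₀² / (2a) = 19.0012² / (2 × 4.09956) = 361.046 / 8.19912 = 44.0347 m
d = 44.0347 m / 0.3048 = 144.5 ft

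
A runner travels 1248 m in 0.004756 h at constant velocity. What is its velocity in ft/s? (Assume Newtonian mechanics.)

t = 0.004756 h × 3600.0 = 17.1216 s
v = d / t = 1248 / 17.1216 = 72.8904 m/s
v = 72.8904 m/s / 0.3048 = 239.1 ft/s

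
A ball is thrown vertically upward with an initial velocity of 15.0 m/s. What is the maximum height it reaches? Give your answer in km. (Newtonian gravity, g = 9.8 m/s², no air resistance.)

h_max = v₀² / (2g) = 15.0² / (2 × 9.8) = 225.0 / 19.6 = 11.4796 m
h_max = 11.4796 m / 1000.0 = 0.01148 km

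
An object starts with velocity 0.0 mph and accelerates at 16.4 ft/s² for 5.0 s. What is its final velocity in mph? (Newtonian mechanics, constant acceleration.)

v₀ = 0.0 mph × 0.44704 = 0.0 m/s
a = 16.4 ft/s² × 0.3048 = 4.99872 m/s²
v = v₀ + a × t = 0.0 + 4.99872 × 5.0 = 24.9936 m/s
v = 24.9936 m/s / 0.44704 = 55.91 mph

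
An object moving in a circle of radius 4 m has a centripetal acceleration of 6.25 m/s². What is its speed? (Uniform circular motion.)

v = √(a_c × r) = √(6.25 × 4) = 5.0 m/s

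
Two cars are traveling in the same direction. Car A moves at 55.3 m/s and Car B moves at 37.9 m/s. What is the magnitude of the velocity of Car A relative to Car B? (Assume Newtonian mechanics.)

v_rel = |v_A - v_B| = |55.3 - 37.9| = 17.4 m/s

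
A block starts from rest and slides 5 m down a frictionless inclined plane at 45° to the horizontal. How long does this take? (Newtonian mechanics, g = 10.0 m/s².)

a = g sin(θ) = 10.0 × sin(45°) = 7.0711 m/s²
t = √(2d/a) = √(2 × 5 / 7.0711) = 1.19 s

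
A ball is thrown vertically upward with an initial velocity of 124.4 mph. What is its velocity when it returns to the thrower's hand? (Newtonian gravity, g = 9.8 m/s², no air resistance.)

By conservation of energy (no air resistance), the ball returns to the throw height with the same speed as launch, but directed downward.
|v_ground| = v₀ = 124.4 mph
v_ground = 124.4 mph (downward)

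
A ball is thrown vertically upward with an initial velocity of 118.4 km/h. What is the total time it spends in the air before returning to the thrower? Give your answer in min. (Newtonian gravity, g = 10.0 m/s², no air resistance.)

v₀ = 118.4 km/h × 0.2777777777777778 = 32.8889 m/s
t_total = 2 × v₀ / g = 2 × 32.8889 / 10.0 = 6.57778 s
t_total = 6.57778 s / 60.0 = 0.1096 min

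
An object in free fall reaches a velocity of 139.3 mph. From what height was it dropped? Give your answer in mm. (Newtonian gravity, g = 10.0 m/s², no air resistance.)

v = 139.3 mph × 0.44704 = 62.2727 m/s
h = v² / (2g) = 62.2727² / (2 × 10.0) = 193.894 m
h = 193.894 m / 0.001 = 193900 mm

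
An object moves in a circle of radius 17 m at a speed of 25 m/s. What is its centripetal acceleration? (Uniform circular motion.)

a_c = v²/r = 25²/17 = 625/17 = 36.76 m/s²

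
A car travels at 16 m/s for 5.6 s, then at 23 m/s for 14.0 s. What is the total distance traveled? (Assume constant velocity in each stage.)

d₁ = v₁t₁ = 16 × 5.6 = 89.6 m
d₂ = v₂t₂ = 23 × 14.0 = 322.0 m
d_total = 89.6 + 322.0 = 411.6 m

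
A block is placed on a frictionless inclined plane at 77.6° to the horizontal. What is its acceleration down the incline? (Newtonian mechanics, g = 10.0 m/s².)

a = g sin(θ) = 10.0 × sin(77.6°) = 10.0 × 0.9767 = 9.77 m/s²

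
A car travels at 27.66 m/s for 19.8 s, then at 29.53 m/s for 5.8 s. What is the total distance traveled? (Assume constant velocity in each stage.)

d₁ = v₁t₁ = 27.66 × 19.8 = 547.668 m
d₂ = v₂t₂ = 29.53 × 5.8 = 171.274 m
d_total = 547.668 + 171.274 = 718.94 m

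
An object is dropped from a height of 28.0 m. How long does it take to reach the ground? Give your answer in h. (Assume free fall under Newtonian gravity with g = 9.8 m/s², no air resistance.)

t = √(2h/g) = √(2 × 28.0 / 9.8) = 2.39046 s
t = 2.39046 s / 3600.0 = 0.000664 h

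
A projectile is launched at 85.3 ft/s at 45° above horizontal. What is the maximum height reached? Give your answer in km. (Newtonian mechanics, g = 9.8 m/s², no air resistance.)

v₀ = 85.3 ft/s × 0.3048 = 25.9994 m/s
H = v₀² × sin²(θ) / (2g) = 25.9994² × sin(45°)² / (2 × 9.8) = 675.969 × 0.5 / 19.6 = 17.2441 m
H = 17.2441 m / 1000.0 = 0.01724 km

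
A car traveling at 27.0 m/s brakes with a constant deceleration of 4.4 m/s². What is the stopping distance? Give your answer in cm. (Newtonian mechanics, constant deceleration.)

d = v₀² / (2a) = 27.0² / (2 × 4.4) = 729.0 / 8.8 = 82.8409 m
d = 82.8409 m / 0.01 = 8284 cm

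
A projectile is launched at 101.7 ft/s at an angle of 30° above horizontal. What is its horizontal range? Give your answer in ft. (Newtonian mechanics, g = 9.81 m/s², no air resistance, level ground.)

v₀ = 101.7 ft/s × 0.3048 = 30.9982 m/s
R = v₀² × sin(2θ) / g = 30.9982² × sin(2 × 30°) / 9.81 = 960.888 × 0.866025 / 9.81 = 84.827 m
R = 84.827 m / 0.3048 = 278.3 ft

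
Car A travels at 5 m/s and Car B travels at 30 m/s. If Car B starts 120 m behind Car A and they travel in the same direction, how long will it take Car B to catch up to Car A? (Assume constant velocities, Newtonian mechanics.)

Relative speed: v_rel = 30 - 5 = 25 m/s
Time to catch: t = d₀/v_rel = 120/25 = 4.8 s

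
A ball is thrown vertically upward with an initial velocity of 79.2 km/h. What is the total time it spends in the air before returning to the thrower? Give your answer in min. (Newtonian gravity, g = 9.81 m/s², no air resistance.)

v₀ = 79.2 km/h × 0.2777777777777778 = 22.0 m/s
t_total = 2 × v₀ / g = 2 × 22.0 / 9.81 = 4.48522 s
t_total = 4.48522 s / 60.0 = 0.07475 min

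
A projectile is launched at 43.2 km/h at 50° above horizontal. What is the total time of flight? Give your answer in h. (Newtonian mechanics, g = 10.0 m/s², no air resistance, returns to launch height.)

v₀ = 43.2 km/h × 0.2777777777777778 = 12.0 m/s
T = 2 × v₀ × sin(θ) / g = 2 × 12.0 × sin(50°) / 10.0 = 2 × 12.0 × 0.766044 / 10.0 = 1.83851 s
T = 1.83851 s / 3600.0 = 0.0005107 h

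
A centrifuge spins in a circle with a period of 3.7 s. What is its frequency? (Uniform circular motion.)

f = 1/T = 1/3.7 = 0.2703 Hz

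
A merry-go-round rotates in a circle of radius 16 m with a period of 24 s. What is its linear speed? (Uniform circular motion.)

v = 2πr/T = 2π×16/24 = 4.19 m/s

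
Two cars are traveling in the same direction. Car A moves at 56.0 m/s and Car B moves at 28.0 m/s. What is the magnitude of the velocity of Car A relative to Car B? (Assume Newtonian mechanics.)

v_rel = |v_A - v_B| = |56.0 - 28.0| = 28.0 m/s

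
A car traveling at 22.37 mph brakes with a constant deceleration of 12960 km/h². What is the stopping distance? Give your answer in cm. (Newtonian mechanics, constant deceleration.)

v₀ = 22.37 mph × 0.44704 = 10.0003 m/s
a = 12960 km/h² × 7.716049382716049e-05 = 1.0 m/s²
d = v₀² / (2a) = 10.0003² / (2 × 1.0) = 100.006 / 2.0 = 50.003 m
d = 50.003 m / 0.01 = 5000 cm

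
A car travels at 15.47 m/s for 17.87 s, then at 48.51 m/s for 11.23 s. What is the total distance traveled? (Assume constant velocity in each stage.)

d₁ = v₁t₁ = 15.47 × 17.87 = 276.4489 m
d₂ = v₂t₂ = 48.51 × 11.23 = 544.7673 m
d_total = 276.4489 + 544.7673 = 821.22 m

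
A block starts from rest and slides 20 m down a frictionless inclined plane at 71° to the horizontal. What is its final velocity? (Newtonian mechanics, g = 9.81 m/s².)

a = g sin(θ) = 9.81 × sin(71°) = 9.2755 m/s²
v = √(2ad) = √(2 × 9.2755 × 20) = 19.26 m/s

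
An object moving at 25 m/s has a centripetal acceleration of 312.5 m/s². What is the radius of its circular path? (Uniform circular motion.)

r = v²/a_c = 25²/312.5 = 2.0 m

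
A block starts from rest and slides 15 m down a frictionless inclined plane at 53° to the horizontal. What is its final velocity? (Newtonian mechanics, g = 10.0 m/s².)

a = g sin(θ) = 10.0 × sin(53°) = 7.9864 m/s²
v = √(2ad) = √(2 × 7.9864 × 15) = 15.48 m/s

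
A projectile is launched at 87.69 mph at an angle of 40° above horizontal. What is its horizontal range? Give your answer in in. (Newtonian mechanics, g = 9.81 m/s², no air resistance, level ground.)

v₀ = 87.69 mph × 0.44704 = 39.2009 m/s
R = v₀² × sin(2θ) / g = 39.2009² × sin(2 × 40°) / 9.81 = 1536.71 × 0.984808 / 9.81 = 154.268 m
R = 154.268 m / 0.0254 = 6074 in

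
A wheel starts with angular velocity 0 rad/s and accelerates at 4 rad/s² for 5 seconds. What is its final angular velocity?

ω = ω₀ + αt = 0 + 4 × 5 = 20 rad/s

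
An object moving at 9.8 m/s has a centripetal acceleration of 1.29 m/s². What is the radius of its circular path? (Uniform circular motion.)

r = v²/a_c = 9.8²/1.29 = 74.45 m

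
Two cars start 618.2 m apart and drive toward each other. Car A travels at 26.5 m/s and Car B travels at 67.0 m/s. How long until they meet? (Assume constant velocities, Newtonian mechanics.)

Combined speed: v_combined = 26.5 + 67.0 = 93.5 m/s
Time to meet: t = d/v_combined = 618.2/93.5 = 6.61 s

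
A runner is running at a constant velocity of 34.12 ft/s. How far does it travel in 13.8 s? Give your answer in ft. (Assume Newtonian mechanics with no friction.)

v = 34.12 ft/s × 0.3048 = 10.3998 m/s
d = v × t = 10.3998 × 13.8 = 143.517 m
d = 143.517 m / 0.3048 = 470.9 ft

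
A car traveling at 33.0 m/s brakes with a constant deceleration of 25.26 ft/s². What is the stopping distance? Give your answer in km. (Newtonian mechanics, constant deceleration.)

a = 25.26 ft/s² × 0.3048 = 7.69925 m/s²
d = v₀² / (2a) = 33.0² / (2 × 7.69925) = 1089.0 / 15.3985 = 70.7212 m
d = 70.7212 m / 1000.0 = 0.07072 km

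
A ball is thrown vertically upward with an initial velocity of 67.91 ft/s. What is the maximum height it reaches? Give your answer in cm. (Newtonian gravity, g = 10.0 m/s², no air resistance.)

v₀ = 67.91 ft/s × 0.3048 = 20.699 m/s
h_max = v₀² / (2g) = 20.699² / (2 × 10.0) = 428.449 / 20.0 = 21.4225 m
h_max = 21.4225 m / 0.01 = 2142 cm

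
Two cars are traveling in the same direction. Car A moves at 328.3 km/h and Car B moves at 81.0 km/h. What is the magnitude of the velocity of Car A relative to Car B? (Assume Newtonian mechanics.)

v_rel = |v_A - v_B| = |328.3 - 81.0| = 247.3 km/h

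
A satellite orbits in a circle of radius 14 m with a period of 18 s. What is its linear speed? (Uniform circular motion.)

v = 2πr/T = 2π×14/18 = 4.89 m/s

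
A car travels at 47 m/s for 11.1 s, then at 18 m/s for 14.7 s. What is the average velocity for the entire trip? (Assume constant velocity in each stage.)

d₁ = v₁t₁ = 47 × 11.1 = 521.7 m
d₂ = v₂t₂ = 18 × 14.7 = 264.6 m
d_total = 786.3 m, t_total = 25.8 s
v_avg = d_total/t_total = 786.3/25.8 = 30.48 m/s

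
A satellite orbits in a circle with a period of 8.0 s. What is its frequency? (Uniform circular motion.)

f = 1/T = 1/8.0 = 0.125 Hz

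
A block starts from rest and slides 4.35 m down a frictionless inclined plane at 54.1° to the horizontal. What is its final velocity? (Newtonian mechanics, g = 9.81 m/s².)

a = g sin(θ) = 9.81 × sin(54.1°) = 7.9465 m/s²
v = √(2ad) = √(2 × 7.9465 × 4.35) = 8.31 m/s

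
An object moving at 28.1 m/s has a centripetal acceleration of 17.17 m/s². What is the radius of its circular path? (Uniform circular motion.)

r = v²/a_c = 28.1²/17.17 = 45.99 m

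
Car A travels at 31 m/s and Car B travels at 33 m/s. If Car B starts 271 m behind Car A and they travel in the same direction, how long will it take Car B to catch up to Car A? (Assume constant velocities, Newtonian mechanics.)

Relative speed: v_rel = 33 - 31 = 2 m/s
Time to catch: t = d₀/v_rel = 271/2 = 135.5 s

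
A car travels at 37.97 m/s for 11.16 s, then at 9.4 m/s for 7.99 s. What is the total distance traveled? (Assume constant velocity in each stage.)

d₁ = v₁t₁ = 37.97 × 11.16 = 423.7452 m
d₂ = v₂t₂ = 9.4 × 7.99 = 75.106 m
d_total = 423.7452 + 75.106 = 498.85 m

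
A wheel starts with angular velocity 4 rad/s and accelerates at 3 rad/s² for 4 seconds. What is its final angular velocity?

ω = ω₀ + αt = 4 + 3 × 4 = 16 rad/s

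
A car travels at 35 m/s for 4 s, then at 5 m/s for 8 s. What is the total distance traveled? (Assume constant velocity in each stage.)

d₁ = v₁t₁ = 35 × 4 = 140 m
d₂ = v₂t₂ = 5 × 8 = 40 m
d_total = 140 + 40 = 180 m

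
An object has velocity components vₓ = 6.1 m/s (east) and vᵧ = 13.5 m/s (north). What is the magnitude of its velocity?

|v| = √(vₓ² + vᵧ²) = √(6.1² + 13.5²) = √(219.46) = 14.81 m/s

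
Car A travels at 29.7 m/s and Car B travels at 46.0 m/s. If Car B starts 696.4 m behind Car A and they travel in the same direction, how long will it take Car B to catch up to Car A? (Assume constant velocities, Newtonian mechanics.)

Relative speed: v_rel = 46.0 - 29.7 = 16.3 m/s
Time to catch: t = d₀/v_rel = 696.4/16.3 = 42.72 s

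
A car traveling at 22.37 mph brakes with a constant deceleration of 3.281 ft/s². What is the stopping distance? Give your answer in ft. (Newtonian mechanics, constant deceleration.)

v₀ = 22.37 mph × 0.44704 = 10.0003 m/s
a = 3.281 ft/s² × 0.3048 = 1.00005 m/s²
d = v₀² / (2a) = 10.0003² / (2 × 1.00005) = 100.006 / 2.0001 = 50.0005 m
d = 50.0005 m / 0.3048 = 164.0 ft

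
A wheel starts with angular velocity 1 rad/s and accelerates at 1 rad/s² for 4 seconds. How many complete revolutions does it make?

θ = ω₀t + ½αt² = 1×4 + ½×1×4² = 12.0 rad
Total revolutions = θ/(2π) = 12.0/(2π) = 1.91
Complete revolutions = ⌊1.91⌋ = 1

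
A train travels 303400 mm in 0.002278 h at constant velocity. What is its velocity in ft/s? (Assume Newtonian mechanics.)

d = 303400 mm × 0.001 = 303.4 m
t = 0.002278 h × 3600.0 = 8.2008 s
v = d / t = 303.4 / 8.2008 = 36.9964 m/s
v = 36.9964 m/s / 0.3048 = 121.4 ft/s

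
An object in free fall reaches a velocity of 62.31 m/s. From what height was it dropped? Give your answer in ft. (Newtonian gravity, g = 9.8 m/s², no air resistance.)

h = v² / (2g) = 62.31² / (2 × 9.8) = 198.089 m
h = 198.089 m / 0.3048 = 649.9 ft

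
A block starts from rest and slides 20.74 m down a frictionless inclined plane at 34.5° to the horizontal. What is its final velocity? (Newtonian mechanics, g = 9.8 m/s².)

a = g sin(θ) = 9.8 × sin(34.5°) = 5.5508 m/s²
v = √(2ad) = √(2 × 5.5508 × 20.74) = 15.17 m/s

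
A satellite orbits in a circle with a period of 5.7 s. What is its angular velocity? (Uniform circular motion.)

ω = 2π/T = 2π/5.7 = 1.1023 rad/s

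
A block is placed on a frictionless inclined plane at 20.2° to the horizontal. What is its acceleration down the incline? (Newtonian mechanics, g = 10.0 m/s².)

a = g sin(θ) = 10.0 × sin(20.2°) = 10.0 × 0.3453 = 3.45 m/s²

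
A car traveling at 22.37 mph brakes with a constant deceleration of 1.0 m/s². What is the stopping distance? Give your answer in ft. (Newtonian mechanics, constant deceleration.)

v₀ = 22.37 mph × 0.44704 = 10.0003 m/s
d = v₀² / (2a) = 10.0003² / (2 × 1.0) = 100.006 / 2.0 = 50.003 m
d = 50.003 m / 0.3048 = 164.1 ft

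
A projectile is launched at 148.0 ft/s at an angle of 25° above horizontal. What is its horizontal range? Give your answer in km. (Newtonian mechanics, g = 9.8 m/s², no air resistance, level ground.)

v₀ = 148.0 ft/s × 0.3048 = 45.1104 m/s
R = v₀² × sin(2θ) / g = 45.1104² × sin(2 × 25°) / 9.8 = 2034.95 × 0.766044 / 9.8 = 159.067 m
R = 159.067 m / 1000.0 = 0.1591 km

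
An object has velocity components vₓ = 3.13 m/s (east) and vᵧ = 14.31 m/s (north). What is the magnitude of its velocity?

|v| = √(vₓ² + vᵧ²) = √(3.13² + 14.31²) = √(214.573) = 14.65 m/s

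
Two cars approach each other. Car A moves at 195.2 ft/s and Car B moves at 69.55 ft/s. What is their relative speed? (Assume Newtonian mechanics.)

v_rel = v_A + v_B = 195.2 + 69.55 = 264.75 ft/s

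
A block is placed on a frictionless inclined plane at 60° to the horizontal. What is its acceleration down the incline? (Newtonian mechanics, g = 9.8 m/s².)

a = g sin(θ) = 9.8 × sin(60°) = 9.8 × 0.866 = 8.49 m/s²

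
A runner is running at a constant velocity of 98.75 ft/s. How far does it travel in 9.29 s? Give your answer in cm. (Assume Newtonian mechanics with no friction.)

v = 98.75 ft/s × 0.3048 = 30.099 m/s
d = v × t = 30.099 × 9.29 = 279.62 m
d = 279.62 m / 0.01 = 27960 cm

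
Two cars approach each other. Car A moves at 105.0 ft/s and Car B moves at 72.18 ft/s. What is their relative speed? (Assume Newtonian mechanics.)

v_rel = v_A + v_B = 105.0 + 72.18 = 177.18 ft/s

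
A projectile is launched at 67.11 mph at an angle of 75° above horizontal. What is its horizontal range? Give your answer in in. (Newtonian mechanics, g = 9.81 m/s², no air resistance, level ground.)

v₀ = 67.11 mph × 0.44704 = 30.0009 m/s
R = v₀² × sin(2θ) / g = 30.0009² × sin(2 × 75°) / 9.81 = 900.054 × 0.5 / 9.81 = 45.8743 m
R = 45.8743 m / 0.0254 = 1806 in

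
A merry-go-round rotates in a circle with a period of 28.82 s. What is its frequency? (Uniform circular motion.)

f = 1/T = 1/28.82 = 0.0347 Hz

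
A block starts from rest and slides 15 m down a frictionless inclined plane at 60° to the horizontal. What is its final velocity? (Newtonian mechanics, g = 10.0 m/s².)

a = g sin(θ) = 10.0 × sin(60°) = 8.6603 m/s²
v = √(2ad) = √(2 × 8.6603 × 15) = 16.12 m/s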